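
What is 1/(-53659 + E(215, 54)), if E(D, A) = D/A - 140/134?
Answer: -3618/194127637 ≈ -1.8637e-5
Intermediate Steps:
E(D, A) = -70/67 + D/A (E(D, A) = D/A - 140*1/134 = D/A - 70/67 = -70/67 + D/A)
1/(-53659 + E(215, 54)) = 1/(-53659 + (-70/67 + 215/54)) = 1/(-53659 + 10625/3618) = 1/(-194127637/3618) = -3618/194127637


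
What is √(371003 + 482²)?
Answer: √603327 ≈ 776.74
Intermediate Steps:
√(371003 + 482²) = √(371003 + 232324) = √603327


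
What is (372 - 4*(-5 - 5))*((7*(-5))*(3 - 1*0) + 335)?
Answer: 94760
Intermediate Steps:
(372 - 4*(-5 - 5))*((7*(-5))*(3 - 1*0) + 335) = (372 - 4*(-10))*(-35*(3 + 0) + 335) = (372 + 40)*(-35*3 + 335) = 412*(-105 + 335) = 412*230 = 94760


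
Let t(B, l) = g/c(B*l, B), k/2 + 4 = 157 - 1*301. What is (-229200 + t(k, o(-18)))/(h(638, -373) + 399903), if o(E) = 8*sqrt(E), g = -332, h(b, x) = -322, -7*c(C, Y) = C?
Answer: -229200/399581 + 83*I*sqrt(2)/202758816 ≈ -0.5736 + 5.7891e-7*I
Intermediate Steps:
c(C, Y) = -C/7
k = -296 (k = -8 + 2*(157 - 1*301) = -8 + 2*(157 - 301) = -8 + 2*(-144) = -8 - 288 = -296)
t(B, l) = 2324/(B*l) (t(B, l) = -332*(-7/(B*l)) = -(-2324)/(B*l) = 2324/(B*l))
(-229200 + t(k, o(-18)))/(h(638, -373) + 399903) = (-229200 + 2324/(-296*(8*sqrt(-18))))/(-322 + 399903) = (-229200 + 2324*(-1/296)/(8*(3*I*sqrt(2))))/399581 = (-229200 + 2324*(-1/296)/(24*I*sqrt(2)))*(1/399581) = (-229200 + 2324*(-1/296)*(-I*sqrt(2)/48))*(1/399581) = (-229200 + 581*I*sqrt(2)/3552)*(1/399581) = -229200/399581 + 83*I*sqrt(2)/202758816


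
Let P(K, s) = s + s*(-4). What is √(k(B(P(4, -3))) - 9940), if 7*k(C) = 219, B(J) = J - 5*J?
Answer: I*√485527/7 ≈ 99.542*I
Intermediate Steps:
P(K, s) = -3*s (P(K, s) = s - 4*s = -3*s)
B(J) = -4*J
k(C) = 219/7 (k(C) = (⅐)*219 = 219/7)
√(k(B(P(4, -3))) - 9940) = √(219/7 - 9940) = √(-69361/7) = I*√485527/7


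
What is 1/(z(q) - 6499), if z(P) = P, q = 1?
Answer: -1/6498 ≈ -0.00015389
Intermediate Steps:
1/(z(q) - 6499) = 1/(1 - 6499) = 1/(-6498) = -1/6498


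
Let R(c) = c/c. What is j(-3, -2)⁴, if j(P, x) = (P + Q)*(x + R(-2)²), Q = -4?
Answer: 2401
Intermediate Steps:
R(c) = 1
j(P, x) = (1 + x)*(-4 + P) (j(P, x) = (P - 4)*(x + 1²) = (-4 + P)*(x + 1) = (-4 + P)*(1 + x) = (1 + x)*(-4 + P))
j(-3, -2)⁴ = (-4 - 3 - 4*(-2) - 3*(-2))⁴ = (-4 - 3 + 8 + 6)⁴ = 7⁴ = 2401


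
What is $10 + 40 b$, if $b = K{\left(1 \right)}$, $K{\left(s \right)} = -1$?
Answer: $-30$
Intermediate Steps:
$b = -1$
$10 + 40 b = 10 + 40 \left(-1\right) = 10 - 40 = -30$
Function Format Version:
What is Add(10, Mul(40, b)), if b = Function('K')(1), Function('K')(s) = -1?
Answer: -30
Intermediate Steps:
b = -1
Add(10, Mul(40, b)) = Add(10, Mul(40, -1)) = Add(10, -40) = -30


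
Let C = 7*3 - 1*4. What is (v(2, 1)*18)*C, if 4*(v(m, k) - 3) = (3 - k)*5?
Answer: 1683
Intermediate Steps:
v(m, k) = 27/4 - 5*k/4 (v(m, k) = 3 + ((3 - k)*5)/4 = 3 + (15 - 5*k)/4 = 3 + (15/4 - 5*k/4) = 27/4 - 5*k/4)
C = 17 (C = 21 - 4 = 17)
(v(2, 1)*18)*C = ((27/4 - 5/4*1)*18)*17 = ((27/4 - 5/4)*18)*17 = ((11/2)*18)*17 = 99*17 = 1683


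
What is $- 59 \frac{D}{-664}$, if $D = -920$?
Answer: $- \frac{6785}{83} \approx -81.747$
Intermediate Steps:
$- 59 \frac{D}{-664} = - 59 \left(- \frac{920}{-664}\right) = - 59 \left(\left(-920\right) \left(- \frac{1}{664}\right)\right) = \left(-59\right) \frac{115}{83} = - \frac{6785}{83}$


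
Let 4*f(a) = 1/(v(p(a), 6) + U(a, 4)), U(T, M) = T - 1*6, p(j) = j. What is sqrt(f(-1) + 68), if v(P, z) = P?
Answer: 5*sqrt(174)/8 ≈ 8.2443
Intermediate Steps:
U(T, M) = -6 + T (U(T, M) = T - 6 = -6 + T)
f(a) = 1/(4*(-6 + 2*a)) (f(a) = 1/(4*(a + (-6 + a))) = 1/(4*(-6 + 2*a)))
sqrt(f(-1) + 68) = sqrt(1/(8*(-3 - 1)) + 68) = sqrt((1/8)/(-4) + 68) = sqrt((1/8)*(-1/4) + 68) = sqrt(-1/32 + 68) = sqrt(2175/32) = 5*sqrt(174)/8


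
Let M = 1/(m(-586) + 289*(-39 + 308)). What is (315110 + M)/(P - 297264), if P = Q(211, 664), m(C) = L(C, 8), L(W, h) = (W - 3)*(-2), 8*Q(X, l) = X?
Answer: -198945328728/187661569019 ≈ -1.0601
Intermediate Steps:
Q(X, l) = X/8
L(W, h) = 6 - 2*W (L(W, h) = (-3 + W)*(-2) = 6 - 2*W)
m(C) = 6 - 2*C
P = 211/8 (P = (1/8)*211 = 211/8 ≈ 26.375)
M = 1/78919 (M = 1/((6 - 2*(-586)) + 289*(-39 + 308)) = 1/((6 + 1172) + 289*269) = 1/(1178 + 77741) = 1/78919 ≈ 1.2671e-5)
(315110 + M)/(P - 297264) = (315110 + 1/78919)/(211/8 - 297264) = 24868166091/(78919*(-2377901/8)) = (24868166091/78919)*(-8/2377901) = -198945328728/187661569019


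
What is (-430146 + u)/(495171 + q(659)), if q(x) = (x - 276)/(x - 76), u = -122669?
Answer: -322291145/288685076 ≈ -1.1164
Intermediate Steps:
q(x) = (-276 + x)/(-76 + x)
(-430146 + u)/(495171 + q(659)) = (-430146 - 122669)/(495171 + (-276 + 659)/(-76 + 659)) = -552815/(495171 + 383/583) = -552815/288685076/583 = -552815*583/288685076 = -322291145/288685076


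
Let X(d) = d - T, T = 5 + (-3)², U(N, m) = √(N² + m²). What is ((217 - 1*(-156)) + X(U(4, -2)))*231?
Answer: 82929 + 462*√5 ≈ 83962.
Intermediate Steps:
T = 14 (T = 5 + 9 = 14)
X(d) = -14 + d (X(d) = d - 1*14 = d - 14 = -14 + d)
((217 - 1*(-156)) + X(U(4, -2)))*231 = ((217 - 1*(-156)) + (-14 + √(4² + (-2)²)))*231 = ((217 + 156) + (-14 + √(16 + 4)))*231 = (373 + (-14 + √20))*231 = (373 + (-14 + 2*√5))*231 = (359 + 2*√5)*231 = 82929 + 462*√5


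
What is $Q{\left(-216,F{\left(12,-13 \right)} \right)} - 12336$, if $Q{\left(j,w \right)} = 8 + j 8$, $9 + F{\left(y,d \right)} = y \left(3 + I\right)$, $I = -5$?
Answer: $-14056$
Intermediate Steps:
$F{\left(y,d \right)} = -9 - 2 y$ ($F{\left(y,d \right)} = -9 + y \left(3 - 5\right) = -9 + y \left(-2\right) = -9 - 2 y$)
$Q{\left(j,w \right)} = 8 + 8 j$
$Q{\left(-216,F{\left(12,-13 \right)} \right)} - 12336 = \left(8 + 8 \left(-216\right)\right) - 12336 = \left(8 - 1728\right) - 12336 = -1720 - 12336 = -14056$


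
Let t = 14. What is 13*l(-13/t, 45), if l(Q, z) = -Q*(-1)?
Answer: -169/14 ≈ -12.071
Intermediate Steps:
l(Q, z) = Q
13*l(-13/t, 45) = 13*(-13/14) = -169/14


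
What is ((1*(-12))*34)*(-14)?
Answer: 5712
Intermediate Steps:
((1*(-12))*34)*(-14) = -12*34*(-14) = -408*(-14) = 5712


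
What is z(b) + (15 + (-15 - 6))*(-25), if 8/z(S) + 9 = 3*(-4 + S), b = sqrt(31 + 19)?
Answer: 506/3 + 40*sqrt(2)/3 ≈ 187.52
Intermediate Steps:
b = 5*sqrt(2) (b = sqrt(50) = 5*sqrt(2) ≈ 7.0711)
z(S) = 8/(-21 + 3*S) (z(S) = 8/(-9 + 3*(-4 + S)) = 8/(-9 + (-12 + 3*S)) = 8/(-21 + 3*S))
z(b) + (15 + (-15 - 6))*(-25) = 8/(3*(-7 + 5*sqrt(2))) + (15 + (-15 - 6))*(-25) = 8/(3*(-7 + 5*sqrt(2))) + (15 - 21)*(-25) = 8/(3*(-7 + 5*sqrt(2))) - 6*(-25) = 8/(3*(-7 + 5*sqrt(2))) + 150 = 150 + 8/(3*(-7 + 5*sqrt(2)))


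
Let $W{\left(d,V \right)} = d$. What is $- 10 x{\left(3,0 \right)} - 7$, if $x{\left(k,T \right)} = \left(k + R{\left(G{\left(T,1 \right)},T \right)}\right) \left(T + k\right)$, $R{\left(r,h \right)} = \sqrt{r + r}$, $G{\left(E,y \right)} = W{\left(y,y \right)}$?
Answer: $-97 - 30 \sqrt{2} \approx -139.43$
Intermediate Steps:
$G{\left(E,y \right)} = y$
$R{\left(r,h \right)} = \sqrt{2} \sqrt{r}$ ($R{\left(r,h \right)} = \sqrt{2 r} = \sqrt{2} \sqrt{r}$)
$x{\left(k,T \right)} = \left(T + k\right) \left(k + \sqrt{2}\right)$ ($x{\left(k,T \right)} = \left(k + \sqrt{2} \sqrt{1}\right) \left(T + k\right) = \left(k + \sqrt{2} \cdot 1\right) \left(T + k\right) = \left(k + \sqrt{2}\right) \left(T + k\right) = \left(T + k\right) \left(k + \sqrt{2}\right)$)
$- 10 x{\left(3,0 \right)} - 7 = - 10 \left(3^{2} + 0 \cdot 3 + 0 \sqrt{2} + 3 \sqrt{2}\right) - 7 = - 10 \left(9 + 0 + 0 + 3 \sqrt{2}\right) - 7 = - 10 \left(9 + 3 \sqrt{2}\right) - 7 = \left(-90 - 30 \sqrt{2}\right) - 7 = -97 - 30 \sqrt{2}$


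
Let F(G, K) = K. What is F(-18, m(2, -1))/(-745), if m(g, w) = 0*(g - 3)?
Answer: 0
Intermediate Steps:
m(g, w) = 0 (m(g, w) = 0*(-3 + g) = 0)
F(-18, m(2, -1))/(-745) = 0/(-745) = 0*(-1/745) = 0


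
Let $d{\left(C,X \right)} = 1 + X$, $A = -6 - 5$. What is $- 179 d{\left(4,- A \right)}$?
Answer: $-2148$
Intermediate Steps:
$A = -11$ ($A = -6 - 5 = -11$)
$- 179 d{\left(4,- A \right)} = - 179 \left(1 - -11\right) = - 179 \left(1 + 11\right) = \left(-179\right) 12 = -2148$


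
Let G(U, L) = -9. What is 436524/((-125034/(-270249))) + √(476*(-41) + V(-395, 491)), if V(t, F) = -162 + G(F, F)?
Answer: 2808813678/2977 + I*√19687 ≈ 9.4351e+5 + 140.31*I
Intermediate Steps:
V(t, F) = -171 (V(t, F) = -162 - 9 = -171)
436524/((-125034/(-270249))) + √(476*(-41) + V(-395, 491)) = 436524/((-125034/(-270249))) + √(476*(-41) - 171) = 436524/((-125034*(-1/270249))) + √(-19516 - 171) = 436524/(5954/12869) + √(-19687) = 436524*(12869/5954) + I*√19687 = 2808813678/2977 + I*√19687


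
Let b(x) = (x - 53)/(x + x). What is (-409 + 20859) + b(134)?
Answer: 5480681/268 ≈ 20450.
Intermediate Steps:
b(x) = (-53 + x)/(2*x) (b(x) = (-53 + x)/((2*x)) = (-53 + x)*(1/(2*x)) = (-53 + x)/(2*x))
(-409 + 20859) + b(134) = (-409 + 20859) + (½)*(-53 + 134)/134 = 20450 + (½)*(1/134)*81 = 20450 + 81/268 = 5480681/268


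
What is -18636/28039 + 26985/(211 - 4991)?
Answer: -169142499/26805284 ≈ -6.3100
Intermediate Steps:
-18636/28039 + 26985/(211 - 4991) = -18636*1/28039 + 26985/(-4780) = -18636/28039 + 26985*(-1/4780) = -18636/28039 - 5397/956 = -169142499/26805284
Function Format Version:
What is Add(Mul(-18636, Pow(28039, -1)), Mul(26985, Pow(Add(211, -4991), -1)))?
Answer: Rational(-169142499, 26805284) ≈ -6.3100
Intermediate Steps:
Add(Mul(-18636, Pow(28039, -1)), Mul(26985, Pow(Add(211, -4991), -1))) = Add(Mul(-18636, Rational(1, 28039)), Mul(26985, Pow(-4780, -1))) = Add(Rational(-18636, 28039), Mul(26985, Rational(-1, 4780))) = Add(Rational(-18636, 28039), Rational(-5397, 956)) = Rational(-169142499, 26805284)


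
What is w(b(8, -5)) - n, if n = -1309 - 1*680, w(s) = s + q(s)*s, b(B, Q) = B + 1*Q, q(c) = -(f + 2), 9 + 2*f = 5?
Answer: 1992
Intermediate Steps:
f = -2 (f = -9/2 + (½)*5 = -9/2 + 5/2 = -2)
q(c) = 0 (q(c) = -(-2 + 2) = -1*0 = 0)
b(B, Q) = B + Q
w(s) = s (w(s) = s + 0*s = s + 0 = s)
n = -1989 (n = -1309 - 680 = -1989)
w(b(8, -5)) - n = (8 - 5) - 1*(-1989) = 3 + 1989 = 1992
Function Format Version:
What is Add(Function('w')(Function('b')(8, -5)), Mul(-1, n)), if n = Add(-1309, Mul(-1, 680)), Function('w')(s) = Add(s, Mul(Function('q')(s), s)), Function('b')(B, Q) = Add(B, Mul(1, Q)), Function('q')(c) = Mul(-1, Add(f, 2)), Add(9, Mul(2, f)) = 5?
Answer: 1992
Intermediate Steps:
f = -2 (f = Add(Rational(-9, 2), Mul(Rational(1, 2), 5)) = Add(Rational(-9, 2), Rational(5, 2)) = -2)
Function('q')(c) = 0 (Function('q')(c) = Mul(-1, Add(-2, 2)) = Mul(-1, 0) = 0)
Function('b')(B, Q) = Add(B, Q)
Function('w')(s) = s (Function('w')(s) = Add(s, Mul(0, s)) = Add(s, 0) = s)
n = -1989 (n = Add(-1309, -680) = -1989)
Add(Function('w')(Function('b')(8, -5)), Mul(-1, n)) = Add(Add(8, -5), Mul(-1, -1989)) = Add(3, 1989) = 1992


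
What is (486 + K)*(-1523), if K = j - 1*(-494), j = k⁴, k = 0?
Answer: -1492540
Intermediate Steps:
j = 0 (j = 0⁴ = 0)
K = 494 (K = 0 - 1*(-494) = 0 + 494 = 494)
(486 + K)*(-1523) = (486 + 494)*(-1523) = 980*(-1523) = -1492540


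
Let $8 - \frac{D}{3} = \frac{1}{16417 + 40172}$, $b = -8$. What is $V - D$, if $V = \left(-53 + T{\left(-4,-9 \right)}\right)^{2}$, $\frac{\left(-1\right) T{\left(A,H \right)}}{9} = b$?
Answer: $\frac{6356832}{18863} \approx 337.0$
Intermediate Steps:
$T{\left(A,H \right)} = 72$ ($T{\left(A,H \right)} = \left(-9\right) \left(-8\right) = 72$)
$D = \frac{452711}{18863}$ ($D = 24 - \frac{3}{16417 + 40172} = 24 - \frac{3}{56589} = 24 - \frac{1}{18863} = \frac{452711}{18863} \approx 24.0$)
$V = 361$ ($V = \left(-53 + 72\right)^{2} = 19^{2} = 361$)
$V - D = 361 - \frac{452711}{18863} = \frac{6356832}{18863}$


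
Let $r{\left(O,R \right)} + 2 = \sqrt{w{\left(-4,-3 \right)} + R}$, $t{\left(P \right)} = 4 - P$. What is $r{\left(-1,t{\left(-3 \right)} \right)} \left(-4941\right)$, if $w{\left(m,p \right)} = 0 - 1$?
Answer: $9882 - 4941 \sqrt{6} \approx -2220.9$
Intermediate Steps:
$w{\left(m,p \right)} = -1$ ($w{\left(m,p \right)} = 0 - 1 = -1$)
$r{\left(O,R \right)} = -2 + \sqrt{-1 + R}$
$r{\left(-1,t{\left(-3 \right)} \right)} \left(-4941\right) = \left(-2 + \sqrt{-1 + \left(4 - -3\right)}\right) \left(-4941\right) = \left(-2 + \sqrt{-1 + \left(4 + 3\right)}\right) \left(-4941\right) = \left(-2 + \sqrt{-1 + 7}\right) \left(-4941\right) = \left(-2 + \sqrt{6}\right) \left(-4941\right) = 9882 - 4941 \sqrt{6}$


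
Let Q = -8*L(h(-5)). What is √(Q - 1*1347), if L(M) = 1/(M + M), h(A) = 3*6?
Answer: 5*I*√485/3 ≈ 36.705*I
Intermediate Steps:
h(A) = 18
L(M) = 1/(2*M)
Q = -2/9 (Q = -4/18 = -8*1/36 = -2/9 ≈ -0.22222)
√(Q - 1*1347) = √(-2/9 - 1*1347) = √(-2/9 - 1347) = √(-12125/9) = 5*I*√485/3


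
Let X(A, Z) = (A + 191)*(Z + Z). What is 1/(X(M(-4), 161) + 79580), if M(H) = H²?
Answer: 1/146234 ≈ 6.8384e-6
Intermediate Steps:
X(A, Z) = 2*Z*(191 + A) (X(A, Z) = (191 + A)*(2*Z) = 2*Z*(191 + A))
1/(X(M(-4), 161) + 79580) = 1/(2*161*(191 + (-4)²) + 79580) = 1/(2*161*(191 + 16) + 79580) = 1/(2*161*207 + 79580) = 1/(66654 + 79580) = 1/146234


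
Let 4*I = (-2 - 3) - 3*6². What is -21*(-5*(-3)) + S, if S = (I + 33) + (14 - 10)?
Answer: -1225/4 ≈ -306.25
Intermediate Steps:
I = -113/4 (I = ((-2 - 3) - 3*6²)/4 = (-5 - 3*36)/4 = (-5 - 108)/4 = (¼)*(-113) = -113/4 ≈ -28.250)
S = 35/4 (S = (-113/4 + 33) + (14 - 10) = 19/4 + 4 = 35/4 ≈ 8.7500)
-21*(-5*(-3)) + S = -21*(-5*(-3)) + 35/4 = -315 + 35/4 = -1225/4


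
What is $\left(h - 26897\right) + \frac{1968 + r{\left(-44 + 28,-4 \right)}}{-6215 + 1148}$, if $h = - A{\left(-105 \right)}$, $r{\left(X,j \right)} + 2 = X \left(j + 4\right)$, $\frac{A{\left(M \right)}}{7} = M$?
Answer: $- \frac{132564820}{5067} \approx -26162.0$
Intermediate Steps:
$A{\left(M \right)} = 7 M$
$r{\left(X,j \right)} = -2 + X \left(4 + j\right)$ ($r{\left(X,j \right)} = -2 + X \left(j + 4\right) = -2 + X \left(4 + j\right)$)
$h = 735$ ($h = - 7 \left(-105\right) = \left(-1\right) \left(-735\right) = 735$)
$\left(h - 26897\right) + \frac{1968 + r{\left(-44 + 28,-4 \right)}}{-6215 + 1148} = \left(735 - 26897\right) + \frac{1968 + \left(-2 + 4 \left(-44 + 28\right) + \left(-44 + 28\right) \left(-4\right)\right)}{-6215 + 1148} = -26162 + \frac{1968 - 2}{-5067} = -26162 + \left(1968 - 2\right) \left(- \frac{1}{5067}\right) = -26162 + 1966 \left(- \frac{1}{5067}\right) = -26162 - \frac{1966}{5067} = - \frac{132564820}{5067}$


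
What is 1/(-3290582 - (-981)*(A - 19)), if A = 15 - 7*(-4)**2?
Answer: -1/3404378 ≈ -2.9374e-7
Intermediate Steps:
A = -97 (A = 15 - 7*16 = 15 - 112 = -97)
1/(-3290582 - (-981)*(A - 19)) = 1/(-3290582 - (-981)*(-97 - 19)) = 1/(-3290582 - (-981)*(-116)) = 1/(-3290582 - 1*113796) = 1/(-3290582 - 113796) = 1/(-3404378) = -1/3404378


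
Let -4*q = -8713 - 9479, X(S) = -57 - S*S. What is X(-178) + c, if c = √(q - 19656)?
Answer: -31741 + 2*I*√3777 ≈ -31741.0 + 122.91*I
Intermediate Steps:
X(S) = -57 - S²
q = 4548 (q = -(-8713 - 9479)/4 = -¼*(-18192) = 4548)
c = 2*I*√3777 (c = √(4548 - 19656) = √(-15108) = 2*I*√3777 ≈ 122.91*I)
X(-178) + c = (-57 - 1*(-178)²) + 2*I*√3777 = (-57 - 1*31684) + 2*I*√3777 = (-57 - 31684) + 2*I*√3777 = -31741 + 2*I*√3777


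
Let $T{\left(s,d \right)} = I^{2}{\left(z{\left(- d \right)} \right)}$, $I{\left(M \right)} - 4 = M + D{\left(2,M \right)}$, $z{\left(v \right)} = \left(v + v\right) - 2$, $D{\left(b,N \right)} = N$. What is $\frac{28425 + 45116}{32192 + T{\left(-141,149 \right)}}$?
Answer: $\frac{73541}{387408} \approx 0.18983$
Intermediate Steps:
$z{\left(v \right)} = -2 + 2 v$ ($z{\left(v \right)} = 2 v - 2 = -2 + 2 v$)
$I{\left(M \right)} = 4 + 2 M$ ($I{\left(M \right)} = 4 + \left(M + M\right) = 4 + 2 M$)
$T{\left(s,d \right)} = 16 d^{2}$ ($T{\left(s,d \right)} = \left(4 + 2 \left(-2 + 2 \left(- d\right)\right)\right)^{2} = \left(4 + 2 \left(-2 - 2 d\right)\right)^{2} = \left(4 - \left(4 + 4 d\right)\right)^{2} = \left(- 4 d\right)^{2} = 16 d^{2}$)
$\frac{28425 + 45116}{32192 + T{\left(-141,149 \right)}} = \frac{28425 + 45116}{32192 + 16 \cdot 149^{2}} = \frac{73541}{32192 + 16 \cdot 22201} = \frac{73541}{32192 + 355216} = \frac{73541}{387408}$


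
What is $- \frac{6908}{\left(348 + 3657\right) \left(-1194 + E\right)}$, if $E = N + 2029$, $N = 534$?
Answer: $- \frac{6908}{5482845} \approx -0.0012599$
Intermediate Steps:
$E = 2563$ ($E = 534 + 2029 = 2563$)
$- \frac{6908}{\left(348 + 3657\right) \left(-1194 + E\right)} = - \frac{6908}{\left(348 + 3657\right) \left(-1194 + 2563\right)} = - \frac{6908}{4005 \cdot 1369} = - \frac{6908}{5482845}$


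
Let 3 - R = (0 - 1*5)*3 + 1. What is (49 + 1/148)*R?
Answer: 123301/148 ≈ 833.12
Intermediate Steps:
R = 17 (R = 3 - ((0 - 1*5)*3 + 1) = 3 - ((0 - 5)*3 + 1) = 3 - (-5*3 + 1) = 3 - (-15 + 1) = 3 - 1*(-14) = 3 + 14 = 17)
(49 + 1/148)*R = (49 + 1/148)*17 = (7253/148)*17 = 123301/148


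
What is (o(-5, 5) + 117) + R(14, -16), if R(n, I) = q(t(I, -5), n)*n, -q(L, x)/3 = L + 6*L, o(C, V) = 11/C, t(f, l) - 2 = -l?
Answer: -9716/5 ≈ -1943.2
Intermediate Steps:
t(f, l) = 2 - l
q(L, x) = -21*L (q(L, x) = -3*(L + 6*L) = -21*L)
R(n, I) = -147*n (R(n, I) = (-21*(2 - 1*(-5)))*n = (-21*(2 + 5))*n = (-21*7)*n = -147*n)
(o(-5, 5) + 117) + R(14, -16) = (11/(-5) + 117) - 147*14 = (11*(-1/5) + 117) - 2058 = (-11/5 + 117) - 2058 = 574/5 - 2058 = -9716/5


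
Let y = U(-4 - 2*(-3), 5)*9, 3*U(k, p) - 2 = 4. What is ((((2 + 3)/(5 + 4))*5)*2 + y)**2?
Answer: 44944/81 ≈ 554.86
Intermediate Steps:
U(k, p) = 2 (U(k, p) = 2/3 + (1/3)*4 = 2/3 + 4/3 = 2)
y = 18 (y = 2*9 = 18)
((((2 + 3)/(5 + 4))*5)*2 + y)**2 = ((((2 + 3)/(5 + 4))*5)*2 + 18)**2 = (((5/9)*5)*2 + 18)**2 = ((25/9)*2 + 18)**2 = (50/9 + 18)**2 = (212/9)**2 = 44944/81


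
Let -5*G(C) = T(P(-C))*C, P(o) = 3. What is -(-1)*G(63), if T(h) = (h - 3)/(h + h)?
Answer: 0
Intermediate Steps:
T(h) = (-3 + h)/(2*h) (T(h) = (-3 + h)/((2*h)) = (-3 + h)*(1/(2*h)) = (-3 + h)/(2*h))
G(C) = 0 (G(C) = -(1/2)*(-3 + 3)/3*C/5 = -(1/2)*(1/3)*0*C/5 = -0*C = -1/5*0 = 0)
-(-1)*G(63) = -(-1)*0 = -1*0 = 0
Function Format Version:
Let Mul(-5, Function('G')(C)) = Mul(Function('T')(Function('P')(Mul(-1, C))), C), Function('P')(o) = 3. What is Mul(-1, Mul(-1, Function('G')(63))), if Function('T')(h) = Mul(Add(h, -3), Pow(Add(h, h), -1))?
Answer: 0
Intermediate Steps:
Function('T')(h) = Mul(Rational(1, 2), Pow(h, -1), Add(-3, h)) (Function('T')(h) = Mul(Add(-3, h), Pow(Mul(2, h), -1)) = Mul(Add(-3, h), Mul(Rational(1, 2), Pow(h, -1))) = Mul(Rational(1, 2), Pow(h, -1), Add(-3, h)))
Function('G')(C) = 0 (Function('G')(C) = Mul(Rational(-1, 5), Mul(Mul(Rational(1, 2), Pow(3, -1), Add(-3, 3)), C)) = Mul(Rational(-1, 5), Mul(Mul(Rational(1, 2), Rational(1, 3), 0), C)) = Mul(Rational(-1, 5), Mul(0, C)) = Mul(Rational(-1, 5), 0) = 0)
Mul(-1, Mul(-1, Function('G')(63))) = Mul(-1, Mul(-1, 0)) = Mul(-1, 0) = 0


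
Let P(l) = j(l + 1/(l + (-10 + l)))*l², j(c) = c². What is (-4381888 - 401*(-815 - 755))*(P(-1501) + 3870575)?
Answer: -86397836688701639837333071/4536072 ≈ -1.9047e+19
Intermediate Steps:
P(l) = l²*(l + 1/(-10 + 2*l))² (P(l) = (l + 1/(l + (-10 + l)))²*l² = (l + 1/(-10 + 2*l))²*l² = l²*(l + 1/(-10 + 2*l))²)
(-4381888 - 401*(-815 - 755))*(P(-1501) + 3870575) = (-4381888 - 401*(-815 - 755))*((¼)*(-1501)²*(1 + 2*(-1501)*(-5 - 1501))²/(-5 - 1501)² + 3870575) = (-4381888 - 401*(-1570))*((¼)*2253001*(1 + 2*(-1501)*(-1506))²/(-1506)² + 3870575) = (-4381888 + 629570)*((¼)*2253001*(1 + 4521012)²*(1/2268036) + 3870575) = -3752318*((¼)*2253001*4521013²*(1/2268036) + 3870575) = -3752318*((¼)*2253001*20439558546169*(1/2268036) + 3870575) = -3752318*(46050345844077303169/9072144 + 3870575) = -3752318*46050380958491065969/9072144 = -86397836688701639837333071/4536072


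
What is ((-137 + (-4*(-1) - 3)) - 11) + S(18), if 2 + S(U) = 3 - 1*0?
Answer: -146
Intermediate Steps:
S(U) = 1 (S(U) = -2 + (3 - 1*0) = -2 + (3 + 0) = -2 + 3 = 1)
((-137 + (-4*(-1) - 3)) - 11) + S(18) = ((-137 + (-4*(-1) - 3)) - 11) + 1 = ((-137 + (4 - 3)) - 11) + 1 = ((-137 + 1) - 11) + 1 = (-136 - 11) + 1 = -147 + 1 = -146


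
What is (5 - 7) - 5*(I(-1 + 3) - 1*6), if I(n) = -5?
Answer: 53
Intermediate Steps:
(5 - 7) - 5*(I(-1 + 3) - 1*6) = (5 - 7) - 5*(-5 - 1*6) = -2 - 5*(-5 - 6) = -2 - 5*(-11) = -2 + 55 = 53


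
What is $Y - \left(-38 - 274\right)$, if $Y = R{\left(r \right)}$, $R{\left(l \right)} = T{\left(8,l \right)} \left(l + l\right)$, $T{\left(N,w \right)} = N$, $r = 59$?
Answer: $1256$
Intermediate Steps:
$R{\left(l \right)} = 16 l$ ($R{\left(l \right)} = 8 \left(l + l\right) = 8 \cdot 2 l = 16 l$)
$Y = 944$ ($Y = 16 \cdot 59 = 944$)
$Y - \left(-38 - 274\right) = 944 - \left(-38 - 274\right) = 944 - -312 = 944 + 312 = 1256$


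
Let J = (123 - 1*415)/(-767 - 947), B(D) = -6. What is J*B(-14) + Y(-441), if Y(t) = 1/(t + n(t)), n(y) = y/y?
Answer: -386297/377080 ≈ -1.0244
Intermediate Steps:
n(y) = 1
J = 146/857 (J = (123 - 415)/(-1714) = -292*(-1/1714) = 146/857 ≈ 0.17036)
Y(t) = 1/(1 + t) (Y(t) = 1/(t + 1) = 1/(1 + t))
J*B(-14) + Y(-441) = (146/857)*(-6) + 1/(1 - 441) = -876/857 + 1/(-440) = -876/857 - 1/440 = -386297/377080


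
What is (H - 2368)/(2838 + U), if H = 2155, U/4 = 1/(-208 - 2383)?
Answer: -551883/7353254 ≈ -0.075053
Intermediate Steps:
U = -4/2591 (U = 4/(-208 - 2383) = 4/(-2591) = 4*(-1/2591) = -4/2591 ≈ -0.0015438)
(H - 2368)/(2838 + U) = (2155 - 2368)/(2838 - 4/2591) = -213/7353254/2591 = -213*2591/7353254 = -551883/7353254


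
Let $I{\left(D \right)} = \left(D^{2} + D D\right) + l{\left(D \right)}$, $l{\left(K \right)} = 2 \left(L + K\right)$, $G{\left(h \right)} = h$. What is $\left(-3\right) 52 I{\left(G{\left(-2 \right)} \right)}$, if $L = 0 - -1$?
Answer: $-936$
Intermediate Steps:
$L = 1$ ($L = 0 + 1 = 1$)
$l{\left(K \right)} = 2 + 2 K$ ($l{\left(K \right)} = 2 \left(1 + K\right) = 2 + 2 K$)
$I{\left(D \right)} = 2 + 2 D + 2 D^{2}$ ($I{\left(D \right)} = \left(D^{2} + D D\right) + \left(2 + 2 D\right) = \left(D^{2} + D^{2}\right) + \left(2 + 2 D\right) = 2 D^{2} + \left(2 + 2 D\right) = 2 + 2 D + 2 D^{2}$)
$\left(-3\right) 52 I{\left(G{\left(-2 \right)} \right)} = \left(-3\right) 52 \left(2 + 2 \left(-2\right) + 2 \left(-2\right)^{2}\right) = - 156 \left(2 - 4 + 2 \cdot 4\right) = - 156 \left(2 - 4 + 8\right) = \left(-156\right) 6 = -936$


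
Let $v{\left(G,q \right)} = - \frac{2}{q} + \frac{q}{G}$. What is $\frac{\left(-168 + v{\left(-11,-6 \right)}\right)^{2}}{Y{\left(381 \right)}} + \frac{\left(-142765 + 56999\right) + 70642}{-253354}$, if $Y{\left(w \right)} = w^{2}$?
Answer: $\frac{5048312905223}{20025141836733} \approx 0.2521$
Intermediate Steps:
$\frac{\left(-168 + v{\left(-11,-6 \right)}\right)^{2}}{Y{\left(381 \right)}} + \frac{\left(-142765 + 56999\right) + 70642}{-253354} = \frac{\left(-168 - \left(- \frac{6}{11} - \frac{1}{3}\right)\right)^{2}}{381^{2}} + \frac{\left(-142765 + 56999\right) + 70642}{-253354} = \frac{\left(-168 - - \frac{29}{33}\right)^{2}}{145161} + \left(-85766 + 70642\right) \left(- \frac{1}{253354}\right) = \left(-168 + \left(\frac{1}{3} + \frac{6}{11}\right)\right)^{2} \cdot \frac{1}{145161} - - \frac{7562}{126677} = \left(-168 + \frac{29}{33}\right)^{2} \cdot \frac{1}{145161} + \frac{7562}{126677} = \left(- \frac{5515}{33}\right)^{2} \cdot \frac{1}{145161} + \frac{7562}{126677} = \frac{30415225}{1089} \cdot \frac{1}{145161} + \frac{7562}{126677} = \frac{30415225}{158080329} + \frac{7562}{126677} = \frac{5048312905223}{20025141836733}$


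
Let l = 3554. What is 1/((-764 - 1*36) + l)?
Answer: 1/2754 ≈ 0.00036311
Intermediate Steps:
1/((-764 - 1*36) + l) = 1/((-764 - 1*36) + 3554) = 1/((-764 - 36) + 3554) = 1/(-800 + 3554) = 1/2754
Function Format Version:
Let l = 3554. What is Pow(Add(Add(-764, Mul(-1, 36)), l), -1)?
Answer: Rational(1, 2754) ≈ 0.00036311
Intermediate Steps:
Pow(Add(Add(-764, Mul(-1, 36)), l), -1) = Pow(Add(Add(-764, Mul(-1, 36)), 3554), -1) = Pow(Add(Add(-764, -36), 3554), -1) = Pow(Add(-800, 3554), -1) = Pow(2754, -1) = Rational(1, 2754)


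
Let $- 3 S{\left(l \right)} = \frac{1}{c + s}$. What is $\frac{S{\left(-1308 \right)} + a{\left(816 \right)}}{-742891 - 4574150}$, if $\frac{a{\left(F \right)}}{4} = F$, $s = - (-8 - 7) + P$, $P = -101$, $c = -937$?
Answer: $- \frac{10017217}{16317998829} \approx -0.00061388$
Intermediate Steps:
$s = -86$ ($s = - (-8 - 7) - 101 = \left(-1\right) \left(-15\right) - 101 = 15 - 101 = -86$)
$a{\left(F \right)} = 4 F$
$S{\left(l \right)} = \frac{1}{3069}$ ($S{\left(l \right)} = - \frac{1}{3 \left(-937 - 86\right)} = - \frac{1}{3 \left(-1023\right)} = \left(- \frac{1}{3}\right) \left(- \frac{1}{1023}\right) = \frac{1}{3069}$)
$\frac{S{\left(-1308 \right)} + a{\left(816 \right)}}{-742891 - 4574150} = \frac{\frac{1}{3069} + 4 \cdot 816}{-742891 - 4574150} = \frac{\frac{1}{3069} + 3264}{-5317041} = \frac{10017217}{3069} \left(- \frac{1}{5317041}\right) = - \frac{10017217}{16317998829}$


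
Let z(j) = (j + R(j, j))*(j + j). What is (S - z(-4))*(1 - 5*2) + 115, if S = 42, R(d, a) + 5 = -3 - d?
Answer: 313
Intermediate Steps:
R(d, a) = -8 - d (R(d, a) = -5 + (-3 - d) = -8 - d)
z(j) = -16*j (z(j) = (j + (-8 - j))*(j + j) = -16*j)
(S - z(-4))*(1 - 5*2) + 115 = (42 - (-16)*(-4))*(1 - 5*2) + 115 = (42 - 1*64)*(1 - 10) + 115 = (42 - 64)*(-9) + 115 = -22*(-9) + 115 = 198 + 115 = 313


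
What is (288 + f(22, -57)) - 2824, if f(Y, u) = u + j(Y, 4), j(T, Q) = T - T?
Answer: -2593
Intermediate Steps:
j(T, Q) = 0
f(Y, u) = u (f(Y, u) = u + 0 = u)
(288 + f(22, -57)) - 2824 = (288 - 57) - 2824 = 231 - 2824 = -2593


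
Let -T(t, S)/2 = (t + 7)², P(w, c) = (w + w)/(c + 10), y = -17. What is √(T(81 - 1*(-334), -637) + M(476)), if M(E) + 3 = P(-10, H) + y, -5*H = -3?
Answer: 4*I*√62533587/53 ≈ 596.82*I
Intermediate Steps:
H = ⅗ (H = -⅕*(-3) = ⅗ ≈ 0.60000)
P(w, c) = 2*w/(10 + c) (P(w, c) = (2*w)/(10 + c) = 2*w/(10 + c))
M(E) = -1160/53 (M(E) = -3 + (2*(-10)/(10 + ⅗) - 17) = -3 + (2*(-10)/(53/5) - 17) = -3 + (2*(-10)*(5/53) - 17) = -3 + (-100/53 - 17) = -3 - 1001/53 = -1160/53)
T(t, S) = -2*(7 + t)² (T(t, S) = -2*(t + 7)² = -2*(7 + t)²)
√(T(81 - 1*(-334), -637) + M(476)) = √(-2*(7 + (81 - 1*(-334)))² - 1160/53) = √(-2*(7 + (81 + 334))² - 1160/53) = √(-2*(7 + 415)² - 1160/53) = √(-2*422² - 1160/53) = √(-2*178084 - 1160/53) = √(-356168 - 1160/53) = √(-18878064/53) = 4*I*√62533587/53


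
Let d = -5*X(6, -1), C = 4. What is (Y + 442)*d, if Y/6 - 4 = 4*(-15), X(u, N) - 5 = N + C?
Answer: -4240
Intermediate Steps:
X(u, N) = 9 + N (X(u, N) = 5 + (N + 4) = 5 + (4 + N) = 9 + N)
Y = -336 (Y = 24 + 6*(4*(-15)) = 24 + 6*(-60) = 24 - 360 = -336)
d = -40 (d = -5*(9 - 1) = -5*8 = -40)
(Y + 442)*d = (-336 + 442)*(-40) = 106*(-40) = -4240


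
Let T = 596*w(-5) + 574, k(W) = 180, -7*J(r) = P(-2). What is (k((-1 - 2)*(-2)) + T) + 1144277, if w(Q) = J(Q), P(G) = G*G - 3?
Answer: 8014621/7 ≈ 1.1449e+6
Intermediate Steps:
P(G) = -3 + G² (P(G) = G² - 3 = -3 + G²)
J(r) = -⅐ (J(r) = -(-3 + (-2)²)/7 = -(-3 + 4)/7 = -⅐*1 = -⅐)
w(Q) = -⅐
T = 3422/7 (T = 596*(-⅐) + 574 = -596/7 + 574 = 3422/7 ≈ 488.86)
(k((-1 - 2)*(-2)) + T) + 1144277 = (180 + 3422/7) + 1144277 = 4682/7 + 1144277 = 8014621/7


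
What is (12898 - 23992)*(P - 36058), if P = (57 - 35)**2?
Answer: 394657956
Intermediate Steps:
P = 484 (P = 22**2 = 484)
(12898 - 23992)*(P - 36058) = (12898 - 23992)*(484 - 36058) = -11094*(-35574) = 394657956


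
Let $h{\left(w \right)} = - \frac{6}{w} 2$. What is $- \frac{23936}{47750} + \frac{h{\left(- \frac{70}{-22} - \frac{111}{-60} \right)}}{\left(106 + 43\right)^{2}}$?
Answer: $- \frac{98064888592}{195588034875} \approx -0.50138$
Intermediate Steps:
$h{\left(w \right)} = - \frac{12}{w}$
$- \frac{23936}{47750} + \frac{h{\left(- \frac{70}{-22} - \frac{111}{-60} \right)}}{\left(106 + 43\right)^{2}} = - \frac{23936}{47750} + \frac{\left(-12\right) \frac{1}{- \frac{70}{-22} - \frac{111}{-60}}}{\left(106 + 43\right)^{2}} = \left(-23936\right) \frac{1}{47750} + \frac{\left(-12\right) \frac{1}{\left(-70\right) \left(- \frac{1}{22}\right) - - \frac{37}{20}}}{149^{2}} = - \frac{11968}{23875} + \frac{\left(-12\right) \frac{1}{\frac{35}{11} + \frac{37}{20}}}{22201} = - \frac{11968}{23875} + - \frac{12}{\frac{1107}{220}} \cdot \frac{1}{22201} = - \frac{11968}{23875} + \left(-12\right) \frac{220}{1107} \cdot \frac{1}{22201} = - \frac{11968}{23875} - \frac{880}{8192169} = - \frac{98064888592}{195588034875}$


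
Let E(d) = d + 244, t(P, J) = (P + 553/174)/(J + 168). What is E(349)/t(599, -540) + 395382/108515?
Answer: -4123779908982/11370093185 ≈ -362.69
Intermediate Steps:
t(P, J) = (553/174 + P)/(168 + J) (t(P, J) = (P + 553*(1/174))/(168 + J) = (P + 553/174)/(168 + J) = (553/174 + P)/(168 + J))
E(d) = 244 + d
E(349)/t(599, -540) + 395382/108515 = (244 + 349)/(((553/174 + 599)/(168 - 540))) + 395382/108515 = 593/(((104779/174)/(-372))) + 395382*(1/108515) = 593/((-1/372*104779/174)) + 395382/108515 = 593/(-104779/64728) + 395382/108515 = 593*(-64728/104779) + 395382/108515 = -38383704/104779 + 395382/108515 = -4123779908982/11370093185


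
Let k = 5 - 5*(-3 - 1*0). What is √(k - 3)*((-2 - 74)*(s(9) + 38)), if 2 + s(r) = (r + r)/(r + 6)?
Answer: -14136*√17/5 ≈ -11657.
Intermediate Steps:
s(r) = -2 + 2*r/(6 + r) (s(r) = -2 + (r + r)/(r + 6) = -2 + (2*r)/(6 + r) = -2 + 2*r/(6 + r))
k = 20 (k = 5 - 5*(-3 + 0) = 5 - 5*(-3) = 5 + 15 = 20)
√(k - 3)*((-2 - 74)*(s(9) + 38)) = √(20 - 3)*((-2 - 74)*(-12/(6 + 9) + 38)) = √17*(-76*(-12/15 + 38)) = √17*(-76*(-12*1/15 + 38)) = √17*(-76*(-⅘ + 38)) = √17*(-76*186/5) = √17*(-14136/5) = -14136*√17/5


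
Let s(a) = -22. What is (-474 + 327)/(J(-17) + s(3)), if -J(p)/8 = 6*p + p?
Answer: -49/310 ≈ -0.15806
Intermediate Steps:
J(p) = -56*p (J(p) = -8*(6*p + p) = -56*p)
(-474 + 327)/(J(-17) + s(3)) = (-474 + 327)/(-56*(-17) - 22) = -147/(952 - 22) = -147/930 = -147*1/930 = -49/310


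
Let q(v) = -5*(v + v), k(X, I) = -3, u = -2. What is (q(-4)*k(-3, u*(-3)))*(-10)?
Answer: 1200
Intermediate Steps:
q(v) = -10*v
(q(-4)*k(-3, u*(-3)))*(-10) = (-10*(-4)*(-3))*(-10) = (40*(-3))*(-10) = -120*(-10) = 1200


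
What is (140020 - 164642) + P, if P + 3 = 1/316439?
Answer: -7792310374/316439 ≈ -24625.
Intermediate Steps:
P = -949316/316439 (P = -3 + 1/316439 = -949316/316439 ≈ -3.0000)
(140020 - 164642) + P = (140020 - 164642) - 949316/316439 = -24622 - 949316/316439 = -7792310374/316439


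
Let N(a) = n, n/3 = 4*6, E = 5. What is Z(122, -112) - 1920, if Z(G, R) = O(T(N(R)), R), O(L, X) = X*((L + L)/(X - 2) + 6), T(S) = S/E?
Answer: -243552/95 ≈ -2563.7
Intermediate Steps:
n = 72 (n = 3*(4*6) = 3*24 = 72)
N(a) = 72
T(S) = S/5
O(L, X) = X*(6 + 2*L/(-2 + X)) (O(L, X) = X*((2*L)/(-2 + X) + 6) = X*(2*L/(-2 + X) + 6) = X*(6 + 2*L/(-2 + X)))
Z(G, R) = 2*R*(42/5 + 3*R)/(-2 + R) (Z(G, R) = 2*R*(-6 + (⅕)*72 + 3*R)/(-2 + R) = 2*R*(-6 + 72/5 + 3*R)/(-2 + R) = 2*R*(42/5 + 3*R)/(-2 + R))
Z(122, -112) - 1920 = (6/5)*(-112)*(14 + 5*(-112))/(-2 - 112) - 1920 = (6/5)*(-112)*(14 - 560)/(-114) - 1920 = (6/5)*(-112)*(-1/114)*(-546) - 1920 = -61152/95 - 1920 = -243552/95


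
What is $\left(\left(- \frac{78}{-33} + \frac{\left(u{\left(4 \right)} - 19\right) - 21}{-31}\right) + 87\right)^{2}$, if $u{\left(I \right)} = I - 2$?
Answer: $\frac{954253881}{116281} \approx 8206.5$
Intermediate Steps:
$u{\left(I \right)} = -2 + I$
$\left(\left(- \frac{78}{-33} + \frac{\left(u{\left(4 \right)} - 19\right) - 21}{-31}\right) + 87\right)^{2} = \left(\left(- \frac{78}{-33} + \frac{\left(\left(-2 + 4\right) - 19\right) - 21}{-31}\right) + 87\right)^{2} = \left(\left(\left(-78\right) \left(- \frac{1}{33}\right) + \left(\left(2 - 19\right) - 21\right) \left(- \frac{1}{31}\right)\right) + 87\right)^{2} = \left(\left(\frac{26}{11} + \left(-17 - 21\right) \left(- \frac{1}{31}\right)\right) + 87\right)^{2} = \left(\left(\frac{26}{11} - - \frac{38}{31}\right) + 87\right)^{2} = \left(\left(\frac{26}{11} + \frac{38}{31}\right) + 87\right)^{2} = \left(\frac{1224}{341} + 87\right)^{2} = \left(\frac{30891}{341}\right)^{2} = \frac{954253881}{116281}$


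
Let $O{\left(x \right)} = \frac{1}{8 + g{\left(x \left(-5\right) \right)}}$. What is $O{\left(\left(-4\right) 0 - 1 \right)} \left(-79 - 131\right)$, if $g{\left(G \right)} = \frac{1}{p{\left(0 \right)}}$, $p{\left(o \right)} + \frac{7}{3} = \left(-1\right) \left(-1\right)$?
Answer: $- \frac{840}{29} \approx -28.966$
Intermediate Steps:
$p{\left(o \right)} = - \frac{4}{3}$ ($p{\left(o \right)} = - \frac{7}{3} - -1 = - \frac{7}{3} + 1 = - \frac{4}{3}$)
$g{\left(G \right)} = - \frac{3}{4}$ ($g{\left(G \right)} = \frac{1}{- \frac{4}{3}} = - \frac{3}{4}$)
$O{\left(x \right)} = \frac{4}{29}$ ($O{\left(x \right)} = \frac{1}{8 - \frac{3}{4}} = \frac{1}{\frac{29}{4}} = \frac{4}{29}$)
$O{\left(\left(-4\right) 0 - 1 \right)} \left(-79 - 131\right) = \frac{4 \left(-79 - 131\right)}{29} = \frac{4}{29} \left(-210\right) = - \frac{840}{29}$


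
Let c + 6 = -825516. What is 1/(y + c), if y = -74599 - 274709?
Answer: -1/1174830 ≈ -8.5119e-7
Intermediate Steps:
c = -825522 (c = -6 - 825516 = -825522)
y = -349308
1/(y + c) = 1/(-349308 - 825522) = 1/(-1174830) = -1/1174830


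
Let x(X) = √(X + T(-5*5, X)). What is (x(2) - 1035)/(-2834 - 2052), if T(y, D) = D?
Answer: 1033/4886 ≈ 0.21142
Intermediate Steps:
x(X) = √2*√X (x(X) = √(X + X) = √(2*X) = √2*√X)
(x(2) - 1035)/(-2834 - 2052) = (√2*√2 - 1035)/(-2834 - 2052) = (2 - 1035)/(-4886) = -1033*(-1/4886) = 1033/4886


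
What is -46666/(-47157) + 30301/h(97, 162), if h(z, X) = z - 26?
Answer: 1432217543/3348147 ≈ 427.76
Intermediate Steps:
h(z, X) = -26 + z
-46666/(-47157) + 30301/h(97, 162) = -46666/(-47157) + 30301/(-26 + 97) = -46666*(-1/47157) + 30301/71 = 46666/47157 + 30301*(1/71) = 46666/47157 + 30301/71 = 1432217543/3348147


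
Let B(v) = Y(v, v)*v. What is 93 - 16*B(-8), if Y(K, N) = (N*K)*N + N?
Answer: -66467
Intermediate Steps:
Y(K, N) = N + K*N² (Y(K, N) = (K*N)*N + N = K*N² + N = N + K*N²)
B(v) = v²*(1 + v²) (B(v) = (v*(1 + v*v))*v = (v*(1 + v²))*v = v²*(1 + v²))
93 - 16*B(-8) = 93 - 16*((-8)² + (-8)⁴) = 93 - 16*(64 + 4096) = 93 - 16*4160 = 93 - 66560 = -66467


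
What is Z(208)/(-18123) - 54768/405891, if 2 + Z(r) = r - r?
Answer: -110194298/817329177 ≈ -0.13482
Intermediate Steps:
Z(r) = -2 (Z(r) = -2 + (r - r) = -2 + 0 = -2)
Z(208)/(-18123) - 54768/405891 = -2/(-18123) - 54768/405891 = -2*(-1/18123) - 54768*1/405891 = 2/18123 - 18256/135297 = -110194298/817329177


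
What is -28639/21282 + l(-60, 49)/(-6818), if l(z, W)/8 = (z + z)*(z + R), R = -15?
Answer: -863782351/72550338 ≈ -11.906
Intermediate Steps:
l(z, W) = 16*z*(-15 + z) (l(z, W) = 8*((z + z)*(z - 15)) = 8*((2*z)*(-15 + z)) = 8*(2*z*(-15 + z)) = 16*z*(-15 + z))
-28639/21282 + l(-60, 49)/(-6818) = -28639/21282 + (16*(-60)*(-15 - 60))/(-6818) = -28639*1/21282 + (16*(-60)*(-75))*(-1/6818) = -28639/21282 + 72000*(-1/6818) = -28639/21282 - 36000/3409 = -863782351/72550338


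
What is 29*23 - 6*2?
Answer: 655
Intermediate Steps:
29*23 - 6*2 = 667 - 12 = 655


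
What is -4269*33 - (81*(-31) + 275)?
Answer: -138641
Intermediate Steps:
-4269*33 - (81*(-31) + 275) = -140877 - (-2511 + 275) = -140877 - 1*(-2236) = -140877 + 2236 = -138641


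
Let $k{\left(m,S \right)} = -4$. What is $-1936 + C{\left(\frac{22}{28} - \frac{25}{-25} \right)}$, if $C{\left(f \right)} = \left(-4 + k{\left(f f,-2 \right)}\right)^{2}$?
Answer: $-1872$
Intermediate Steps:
$C{\left(f \right)} = 64$ ($C{\left(f \right)} = \left(-4 - 4\right)^{2} = \left(-8\right)^{2} = 64$)
$-1936 + C{\left(\frac{22}{28} - \frac{25}{-25} \right)} = -1936 + 64 = -1872$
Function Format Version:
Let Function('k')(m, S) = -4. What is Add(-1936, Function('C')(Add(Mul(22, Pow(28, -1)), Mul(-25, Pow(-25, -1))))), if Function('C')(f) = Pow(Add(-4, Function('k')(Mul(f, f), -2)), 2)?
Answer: -1872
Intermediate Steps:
Function('C')(f) = 64 (Function('C')(f) = Pow(Add(-4, -4), 2) = Pow(-8, 2) = 64)
Add(-1936, Function('C')(Add(Mul(22, Pow(28, -1)), Mul(-25, Pow(-25, -1))))) = Add(-1936, 64) = -1872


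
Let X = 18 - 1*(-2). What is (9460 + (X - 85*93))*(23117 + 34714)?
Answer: 91083825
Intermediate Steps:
X = 20 (X = 18 + 2 = 20)
(9460 + (X - 85*93))*(23117 + 34714) = (9460 + (20 - 85*93))*(23117 + 34714) = (9460 + (20 - 7905))*57831 = (9460 - 7885)*57831 = 1575*57831 = 91083825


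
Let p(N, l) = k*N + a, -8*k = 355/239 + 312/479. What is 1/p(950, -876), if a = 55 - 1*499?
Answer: -457924/319509431 ≈ -0.0014332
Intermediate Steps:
k = -244613/915848 (k = -(355/239 + 312/479)/8 = -1/8*244613/114481 = -244613/915848 ≈ -0.26709)
a = -444 (a = 55 - 499 = -444)
p(N, l) = -444 - 244613*N/915848 (p(N, l) = -244613*N/915848 - 444 = -444 - 244613*N/915848)
1/p(950, -876) = 1/(-444 - 244613/915848*950) = 1/(-444 - 116191175/457924) = 1/(-319509431/457924) = -457924/319509431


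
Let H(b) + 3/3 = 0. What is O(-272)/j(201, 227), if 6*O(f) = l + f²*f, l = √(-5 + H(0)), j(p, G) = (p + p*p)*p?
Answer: -5030912/12241503 + I*√6/48966012 ≈ -0.41097 + 5.0024e-8*I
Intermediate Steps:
H(b) = -1 (H(b) = -1 + 0 = -1)
j(p, G) = p*(p + p²) (j(p, G) = (p + p²)*p = p*(p + p²))
l = I*√6 (l = √(-5 - 1) = √(-6) = I*√6 ≈ 2.4495*I)
O(f) = f³/6 + I*√6/6 (O(f) = (I*√6 + f²*f)/6 = (I*√6 + f³)/6 = (f³ + I*√6)/6 = f³/6 + I*√6/6)
O(-272)/j(201, 227) = ((⅙)*(-272)³ + I*√6/6)/((201²*(1 + 201))) = ((⅙)*(-20123648) + I*√6/6)/((40401*202)) = (-10061824/3 + I*√6/6)/8161002 = (-10061824/3 + I*√6/6)*(1/8161002) = -5030912/12241503 + I*√6/48966012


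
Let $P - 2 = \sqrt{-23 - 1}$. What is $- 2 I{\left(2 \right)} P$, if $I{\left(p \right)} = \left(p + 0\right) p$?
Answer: $-16 - 16 i \sqrt{6} \approx -16.0 - 39.192 i$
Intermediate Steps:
$P = 2 + 2 i \sqrt{6}$ ($P = 2 + \sqrt{-23 - 1} = 2 + \sqrt{-24} = 2 + 2 i \sqrt{6} \approx 2.0 + 4.899 i$)
$I{\left(p \right)} = p^{2}$ ($I{\left(p \right)} = p p = p^{2}$)
$- 2 I{\left(2 \right)} P = - 2 \cdot 2^{2} \left(2 + 2 i \sqrt{6}\right) = \left(-2\right) 4 \left(2 + 2 i \sqrt{6}\right) = - 8 \left(2 + 2 i \sqrt{6}\right) = -16 - 16 i \sqrt{6}$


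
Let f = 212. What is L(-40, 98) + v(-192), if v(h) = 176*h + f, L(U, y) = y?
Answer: -33482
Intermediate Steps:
v(h) = 212 + 176*h (v(h) = 176*h + 212 = 212 + 176*h)
L(-40, 98) + v(-192) = 98 + (212 + 176*(-192)) = 98 + (212 - 33792) = 98 - 33580 = -33482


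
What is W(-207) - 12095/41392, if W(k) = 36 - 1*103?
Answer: -2785359/41392 ≈ -67.292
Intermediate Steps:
W(k) = -67 (W(k) = 36 - 103 = -67)
W(-207) - 12095/41392 = -67 - 12095/41392 = -2785359/41392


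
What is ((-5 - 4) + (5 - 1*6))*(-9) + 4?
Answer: 94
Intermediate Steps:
((-5 - 4) + (5 - 1*6))*(-9) + 4 = (-9 + (5 - 6))*(-9) + 4 = (-9 - 1)*(-9) + 4 = -10*(-9) + 4 = 90 + 4 = 94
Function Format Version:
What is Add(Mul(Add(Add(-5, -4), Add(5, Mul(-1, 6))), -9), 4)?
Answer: 94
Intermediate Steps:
Add(Mul(Add(Add(-5, -4), Add(5, Mul(-1, 6))), -9), 4) = Add(Mul(Add(-9, Add(5, -6)), -9), 4) = Add(Mul(Add(-9, -1), -9), 4) = Add(Mul(-10, -9), 4) = Add(90, 4) = 94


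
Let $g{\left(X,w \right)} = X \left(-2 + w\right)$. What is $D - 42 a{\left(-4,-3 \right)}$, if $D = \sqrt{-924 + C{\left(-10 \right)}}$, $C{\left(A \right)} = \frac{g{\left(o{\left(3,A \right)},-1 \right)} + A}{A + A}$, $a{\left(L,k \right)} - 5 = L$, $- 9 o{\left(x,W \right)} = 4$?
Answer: $-42 + \frac{i \sqrt{831210}}{30} \approx -42.0 + 30.39 i$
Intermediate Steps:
$o{\left(x,W \right)} = - \frac{4}{9}$ ($o{\left(x,W \right)} = \left(- \frac{1}{9}\right) 4 = - \frac{4}{9}$)
$a{\left(L,k \right)} = 5 + L$
$C{\left(A \right)} = \frac{\frac{4}{3} + A}{2 A}$ ($C{\left(A \right)} = \frac{- \frac{4 \left(-2 - 1\right)}{9} + A}{A + A} = \frac{\left(- \frac{4}{9}\right) \left(-3\right) + A}{2 A} = \left(\frac{4}{3} + A\right) \frac{1}{2 A} = \frac{\frac{4}{3} + A}{2 A}$)
$D = \frac{i \sqrt{831210}}{30}$ ($D = \sqrt{-924 + \frac{4 + 3 \left(-10\right)}{6 \left(-10\right)}} = \sqrt{-924 + \frac{1}{6} \left(- \frac{1}{10}\right) \left(4 - 30\right)} = \sqrt{-924 + \frac{1}{6} \left(- \frac{1}{10}\right) \left(-26\right)} = \sqrt{-924 + \frac{13}{30}} = \sqrt{- \frac{27707}{30}} = \frac{i \sqrt{831210}}{30} \approx 30.39 i$)
$D - 42 a{\left(-4,-3 \right)} = \frac{i \sqrt{831210}}{30} - 42 \left(5 - 4\right) = \frac{i \sqrt{831210}}{30} - 42 = -42 + \frac{i \sqrt{831210}}{30}$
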